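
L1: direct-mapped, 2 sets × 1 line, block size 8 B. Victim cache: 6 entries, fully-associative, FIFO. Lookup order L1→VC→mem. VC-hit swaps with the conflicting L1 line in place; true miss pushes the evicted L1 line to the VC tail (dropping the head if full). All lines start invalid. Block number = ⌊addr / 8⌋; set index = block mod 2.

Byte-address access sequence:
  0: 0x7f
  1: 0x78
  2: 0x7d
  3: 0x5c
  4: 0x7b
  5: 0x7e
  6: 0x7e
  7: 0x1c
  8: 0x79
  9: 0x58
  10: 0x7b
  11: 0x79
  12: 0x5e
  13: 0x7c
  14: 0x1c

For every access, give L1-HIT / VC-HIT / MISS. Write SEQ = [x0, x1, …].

SEQ = [MISS, L1-HIT, L1-HIT, MISS, VC-HIT, L1-HIT, L1-HIT, MISS, VC-HIT, VC-HIT, VC-HIT, L1-HIT, VC-HIT, VC-HIT, VC-HIT]

#0 0x7f→b15/s1 MISS; vc=[]
#1 0x78→b15/s1 L1-HIT; vc=[]
#2 0x7d→b15/s1 L1-HIT; vc=[]
#3 0x5c→b11/s1 MISS; vc=[15]
#4 0x7b→b15/s1 VC-HIT; vc=[11]
#5 0x7e→b15/s1 L1-HIT; vc=[11]
#6 0x7e→b15/s1 L1-HIT; vc=[11]
#7 0x1c→b3/s1 MISS; vc=[11,15]
#8 0x79→b15/s1 VC-HIT; vc=[11,3]
#9 0x58→b11/s1 VC-HIT; vc=[15,3]
#10 0x7b→b15/s1 VC-HIT; vc=[11,3]
#11 0x79→b15/s1 L1-HIT; vc=[11,3]
#12 0x5e→b11/s1 VC-HIT; vc=[15,3]
#13 0x7c→b15/s1 VC-HIT; vc=[11,3]
#14 0x1c→b3/s1 VC-HIT; vc=[11,15]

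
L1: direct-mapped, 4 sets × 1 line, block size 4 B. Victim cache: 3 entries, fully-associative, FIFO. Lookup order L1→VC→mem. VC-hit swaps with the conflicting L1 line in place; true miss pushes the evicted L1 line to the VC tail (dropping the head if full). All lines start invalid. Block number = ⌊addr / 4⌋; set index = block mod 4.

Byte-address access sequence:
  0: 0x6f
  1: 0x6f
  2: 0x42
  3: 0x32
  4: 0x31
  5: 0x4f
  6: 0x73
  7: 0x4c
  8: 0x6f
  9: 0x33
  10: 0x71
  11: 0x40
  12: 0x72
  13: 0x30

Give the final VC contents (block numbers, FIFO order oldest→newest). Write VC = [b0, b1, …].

VC = [16, 19, 28]

#0 0x6f→b27/s3 MISS; vc=[]
#1 0x6f→b27/s3 L1-HIT; vc=[]
#2 0x42→b16/s0 MISS; vc=[]
#3 0x32→b12/s0 MISS; vc=[16]
#4 0x31→b12/s0 L1-HIT; vc=[16]
#5 0x4f→b19/s3 MISS; vc=[16,27]
#6 0x73→b28/s0 MISS; vc=[16,27,12]
#7 0x4c→b19/s3 L1-HIT; vc=[16,27,12]
#8 0x6f→b27/s3 VC-HIT; vc=[16,19,12]
#9 0x33→b12/s0 VC-HIT; vc=[16,19,28]
#10 0x71→b28/s0 VC-HIT; vc=[16,19,12]
#11 0x40→b16/s0 VC-HIT; vc=[28,19,12]
#12 0x72→b28/s0 VC-HIT; vc=[16,19,12]
#13 0x30→b12/s0 VC-HIT; vc=[16,19,28]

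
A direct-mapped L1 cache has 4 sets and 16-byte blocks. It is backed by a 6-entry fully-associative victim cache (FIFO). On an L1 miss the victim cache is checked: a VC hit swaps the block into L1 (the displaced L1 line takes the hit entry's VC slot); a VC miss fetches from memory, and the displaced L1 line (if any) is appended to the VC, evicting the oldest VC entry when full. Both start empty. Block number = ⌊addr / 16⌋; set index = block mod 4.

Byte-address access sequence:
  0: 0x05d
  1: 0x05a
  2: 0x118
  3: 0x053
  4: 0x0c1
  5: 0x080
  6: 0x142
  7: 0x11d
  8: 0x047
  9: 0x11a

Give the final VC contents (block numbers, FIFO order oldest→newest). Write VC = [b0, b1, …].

  [0] addr=0x5d blk=5 s=1: MISS | VC []
  [1] addr=0x5a blk=5 s=1: L1-HIT | VC []
  [2] addr=0x118 blk=17 s=1: MISS | VC [5]
  [3] addr=0x53 blk=5 s=1: VC-HIT | VC [17]
  [4] addr=0xc1 blk=12 s=0: MISS | VC [17]
  [5] addr=0x80 blk=8 s=0: MISS | VC [17, 12]
  [6] addr=0x142 blk=20 s=0: MISS | VC [17, 12, 8]
  [7] addr=0x11d blk=17 s=1: VC-HIT | VC [5, 12, 8]
  [8] addr=0x47 blk=4 s=0: MISS | VC [5, 12, 8, 20]
  [9] addr=0x11a blk=17 s=1: L1-HIT | VC [5, 12, 8, 20]

VC = [5, 12, 8, 20]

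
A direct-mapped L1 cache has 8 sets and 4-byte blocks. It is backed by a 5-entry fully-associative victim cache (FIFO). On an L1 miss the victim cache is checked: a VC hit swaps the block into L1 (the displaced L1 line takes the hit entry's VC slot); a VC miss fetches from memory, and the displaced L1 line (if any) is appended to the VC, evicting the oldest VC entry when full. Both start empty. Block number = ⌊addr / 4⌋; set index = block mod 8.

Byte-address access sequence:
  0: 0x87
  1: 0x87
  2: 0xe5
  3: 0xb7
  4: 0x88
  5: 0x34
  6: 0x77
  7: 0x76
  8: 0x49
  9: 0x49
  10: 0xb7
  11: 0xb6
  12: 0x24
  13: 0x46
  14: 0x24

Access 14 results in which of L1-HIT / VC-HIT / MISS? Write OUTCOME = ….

OUTCOME = VC-HIT

0: 0x87 (blk 33, set 1) → MISS  vc=[]
1: 0x87 (blk 33, set 1) → L1-HIT  vc=[]
2: 0xe5 (blk 57, set 1) → MISS  vc=[33]
3: 0xb7 (blk 45, set 5) → MISS  vc=[33]
4: 0x88 (blk 34, set 2) → MISS  vc=[33]
5: 0x34 (blk 13, set 5) → MISS  vc=[33, 45]
6: 0x77 (blk 29, set 5) → MISS  vc=[33, 45, 13]
7: 0x76 (blk 29, set 5) → L1-HIT  vc=[33, 45, 13]
8: 0x49 (blk 18, set 2) → MISS  vc=[33, 45, 13, 34]
9: 0x49 (blk 18, set 2) → L1-HIT  vc=[33, 45, 13, 34]
10: 0xb7 (blk 45, set 5) → VC-HIT  vc=[33, 29, 13, 34]
11: 0xb6 (blk 45, set 5) → L1-HIT  vc=[33, 29, 13, 34]
12: 0x24 (blk 9, set 1) → MISS  vc=[33, 29, 13, 34, 57]
13: 0x46 (blk 17, set 1) → MISS  vc=[29, 13, 34, 57, 9]
14: 0x24 (blk 9, set 1) → VC-HIT  vc=[29, 13, 34, 57, 17]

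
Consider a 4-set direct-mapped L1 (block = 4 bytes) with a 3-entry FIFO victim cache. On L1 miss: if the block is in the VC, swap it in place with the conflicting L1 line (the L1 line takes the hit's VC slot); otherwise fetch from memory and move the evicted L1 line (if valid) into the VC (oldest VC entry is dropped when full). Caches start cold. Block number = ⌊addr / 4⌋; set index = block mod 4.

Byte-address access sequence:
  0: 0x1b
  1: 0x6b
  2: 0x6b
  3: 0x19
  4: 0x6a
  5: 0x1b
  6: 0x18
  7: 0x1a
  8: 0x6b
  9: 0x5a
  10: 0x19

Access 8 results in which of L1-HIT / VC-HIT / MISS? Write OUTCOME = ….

OUTCOME = VC-HIT

0: 0x1b (blk 6, set 2) → MISS  vc=[]
1: 0x6b (blk 26, set 2) → MISS  vc=[6]
2: 0x6b (blk 26, set 2) → L1-HIT  vc=[6]
3: 0x19 (blk 6, set 2) → VC-HIT  vc=[26]
4: 0x6a (blk 26, set 2) → VC-HIT  vc=[6]
5: 0x1b (blk 6, set 2) → VC-HIT  vc=[26]
6: 0x18 (blk 6, set 2) → L1-HIT  vc=[26]
7: 0x1a (blk 6, set 2) → L1-HIT  vc=[26]
8: 0x6b (blk 26, set 2) → VC-HIT  vc=[6]
9: 0x5a (blk 22, set 2) → MISS  vc=[6, 26]
10: 0x19 (blk 6, set 2) → VC-HIT  vc=[22, 26]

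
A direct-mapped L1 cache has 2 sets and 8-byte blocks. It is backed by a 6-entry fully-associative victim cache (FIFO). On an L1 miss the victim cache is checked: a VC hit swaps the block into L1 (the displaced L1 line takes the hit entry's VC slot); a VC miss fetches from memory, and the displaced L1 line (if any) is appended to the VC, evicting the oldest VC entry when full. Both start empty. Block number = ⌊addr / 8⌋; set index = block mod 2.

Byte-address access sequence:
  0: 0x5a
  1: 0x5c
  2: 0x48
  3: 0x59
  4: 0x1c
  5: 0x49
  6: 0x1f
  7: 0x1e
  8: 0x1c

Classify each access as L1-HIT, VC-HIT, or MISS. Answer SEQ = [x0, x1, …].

#0 0x5a→b11/s1 MISS; vc=[]
#1 0x5c→b11/s1 L1-HIT; vc=[]
#2 0x48→b9/s1 MISS; vc=[11]
#3 0x59→b11/s1 VC-HIT; vc=[9]
#4 0x1c→b3/s1 MISS; vc=[9,11]
#5 0x49→b9/s1 VC-HIT; vc=[3,11]
#6 0x1f→b3/s1 VC-HIT; vc=[9,11]
#7 0x1e→b3/s1 L1-HIT; vc=[9,11]
#8 0x1c→b3/s1 L1-HIT; vc=[9,11]

SEQ = [MISS, L1-HIT, MISS, VC-HIT, MISS, VC-HIT, VC-HIT, L1-HIT, L1-HIT]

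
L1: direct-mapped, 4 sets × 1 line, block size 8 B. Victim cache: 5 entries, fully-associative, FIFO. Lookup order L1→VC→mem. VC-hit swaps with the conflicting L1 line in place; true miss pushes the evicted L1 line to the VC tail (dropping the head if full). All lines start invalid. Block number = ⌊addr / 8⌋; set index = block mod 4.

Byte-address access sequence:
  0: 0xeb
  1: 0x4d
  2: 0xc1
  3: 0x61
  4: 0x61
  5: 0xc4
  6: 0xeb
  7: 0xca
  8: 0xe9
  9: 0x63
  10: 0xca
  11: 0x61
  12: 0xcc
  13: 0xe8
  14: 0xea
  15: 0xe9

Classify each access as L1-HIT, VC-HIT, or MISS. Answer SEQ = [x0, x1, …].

#0 0xeb→b29/s1 MISS; vc=[]
#1 0x4d→b9/s1 MISS; vc=[29]
#2 0xc1→b24/s0 MISS; vc=[29]
#3 0x61→b12/s0 MISS; vc=[29,24]
#4 0x61→b12/s0 L1-HIT; vc=[29,24]
#5 0xc4→b24/s0 VC-HIT; vc=[29,12]
#6 0xeb→b29/s1 VC-HIT; vc=[9,12]
#7 0xca→b25/s1 MISS; vc=[9,12,29]
#8 0xe9→b29/s1 VC-HIT; vc=[9,12,25]
#9 0x63→b12/s0 VC-HIT; vc=[9,24,25]
#10 0xca→b25/s1 VC-HIT; vc=[9,24,29]
#11 0x61→b12/s0 L1-HIT; vc=[9,24,29]
#12 0xcc→b25/s1 L1-HIT; vc=[9,24,29]
#13 0xe8→b29/s1 VC-HIT; vc=[9,24,25]
#14 0xea→b29/s1 L1-HIT; vc=[9,24,25]
#15 0xe9→b29/s1 L1-HIT; vc=[9,24,25]

SEQ = [MISS, MISS, MISS, MISS, L1-HIT, VC-HIT, VC-HIT, MISS, VC-HIT, VC-HIT, VC-HIT, L1-HIT, L1-HIT, VC-HIT, L1-HIT, L1-HIT]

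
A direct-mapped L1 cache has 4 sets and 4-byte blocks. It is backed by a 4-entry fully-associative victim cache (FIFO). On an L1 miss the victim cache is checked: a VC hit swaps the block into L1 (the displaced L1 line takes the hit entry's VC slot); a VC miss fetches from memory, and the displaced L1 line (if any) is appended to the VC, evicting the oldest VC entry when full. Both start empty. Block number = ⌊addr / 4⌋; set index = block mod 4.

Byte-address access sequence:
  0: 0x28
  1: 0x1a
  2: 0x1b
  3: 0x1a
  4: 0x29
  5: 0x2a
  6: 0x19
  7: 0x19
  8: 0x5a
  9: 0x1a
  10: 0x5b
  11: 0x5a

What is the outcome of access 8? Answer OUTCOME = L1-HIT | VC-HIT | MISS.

OUTCOME = MISS

  [0] addr=0x28 blk=10 s=2: MISS | VC []
  [1] addr=0x1a blk=6 s=2: MISS | VC [10]
  [2] addr=0x1b blk=6 s=2: L1-HIT | VC [10]
  [3] addr=0x1a blk=6 s=2: L1-HIT | VC [10]
  [4] addr=0x29 blk=10 s=2: VC-HIT | VC [6]
  [5] addr=0x2a blk=10 s=2: L1-HIT | VC [6]
  [6] addr=0x19 blk=6 s=2: VC-HIT | VC [10]
  [7] addr=0x19 blk=6 s=2: L1-HIT | VC [10]
  [8] addr=0x5a blk=22 s=2: MISS | VC [10, 6]
  [9] addr=0x1a blk=6 s=2: VC-HIT | VC [10, 22]
  [10] addr=0x5b blk=22 s=2: VC-HIT | VC [10, 6]
  [11] addr=0x5a blk=22 s=2: L1-HIT | VC [10, 6]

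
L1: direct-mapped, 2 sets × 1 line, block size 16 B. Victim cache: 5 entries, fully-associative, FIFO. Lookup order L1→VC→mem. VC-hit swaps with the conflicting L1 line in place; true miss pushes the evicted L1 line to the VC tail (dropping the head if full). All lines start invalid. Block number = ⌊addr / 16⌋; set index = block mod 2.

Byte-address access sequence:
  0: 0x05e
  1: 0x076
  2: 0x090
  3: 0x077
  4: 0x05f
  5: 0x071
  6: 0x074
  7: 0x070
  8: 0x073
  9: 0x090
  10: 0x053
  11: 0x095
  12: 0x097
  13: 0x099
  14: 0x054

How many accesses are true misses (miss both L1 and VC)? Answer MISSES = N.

MISSES = 3

  [0] addr=0x5e blk=5 s=1: MISS | VC []
  [1] addr=0x76 blk=7 s=1: MISS | VC [5]
  [2] addr=0x90 blk=9 s=1: MISS | VC [5, 7]
  [3] addr=0x77 blk=7 s=1: VC-HIT | VC [5, 9]
  [4] addr=0x5f blk=5 s=1: VC-HIT | VC [7, 9]
  [5] addr=0x71 blk=7 s=1: VC-HIT | VC [5, 9]
  [6] addr=0x74 blk=7 s=1: L1-HIT | VC [5, 9]
  [7] addr=0x70 blk=7 s=1: L1-HIT | VC [5, 9]
  [8] addr=0x73 blk=7 s=1: L1-HIT | VC [5, 9]
  [9] addr=0x90 blk=9 s=1: VC-HIT | VC [5, 7]
  [10] addr=0x53 blk=5 s=1: VC-HIT | VC [9, 7]
  [11] addr=0x95 blk=9 s=1: VC-HIT | VC [5, 7]
  [12] addr=0x97 blk=9 s=1: L1-HIT | VC [5, 7]
  [13] addr=0x99 blk=9 s=1: L1-HIT | VC [5, 7]
  [14] addr=0x54 blk=5 s=1: VC-HIT | VC [9, 7]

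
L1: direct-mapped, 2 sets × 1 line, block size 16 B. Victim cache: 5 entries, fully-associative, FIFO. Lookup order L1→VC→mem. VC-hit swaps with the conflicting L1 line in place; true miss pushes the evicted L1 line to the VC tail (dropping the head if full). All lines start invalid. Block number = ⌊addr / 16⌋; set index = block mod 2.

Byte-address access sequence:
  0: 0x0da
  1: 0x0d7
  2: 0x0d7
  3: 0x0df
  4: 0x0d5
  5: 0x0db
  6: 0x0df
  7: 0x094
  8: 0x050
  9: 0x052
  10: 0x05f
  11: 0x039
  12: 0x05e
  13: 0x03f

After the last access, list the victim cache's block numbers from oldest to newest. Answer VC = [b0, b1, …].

  [0] addr=0xda blk=13 s=1: MISS | VC []
  [1] addr=0xd7 blk=13 s=1: L1-HIT | VC []
  [2] addr=0xd7 blk=13 s=1: L1-HIT | VC []
  [3] addr=0xdf blk=13 s=1: L1-HIT | VC []
  [4] addr=0xd5 blk=13 s=1: L1-HIT | VC []
  [5] addr=0xdb blk=13 s=1: L1-HIT | VC []
  [6] addr=0xdf blk=13 s=1: L1-HIT | VC []
  [7] addr=0x94 blk=9 s=1: MISS | VC [13]
  [8] addr=0x50 blk=5 s=1: MISS | VC [13, 9]
  [9] addr=0x52 blk=5 s=1: L1-HIT | VC [13, 9]
  [10] addr=0x5f blk=5 s=1: L1-HIT | VC [13, 9]
  [11] addr=0x39 blk=3 s=1: MISS | VC [13, 9, 5]
  [12] addr=0x5e blk=5 s=1: VC-HIT | VC [13, 9, 3]
  [13] addr=0x3f blk=3 s=1: VC-HIT | VC [13, 9, 5]

VC = [13, 9, 5]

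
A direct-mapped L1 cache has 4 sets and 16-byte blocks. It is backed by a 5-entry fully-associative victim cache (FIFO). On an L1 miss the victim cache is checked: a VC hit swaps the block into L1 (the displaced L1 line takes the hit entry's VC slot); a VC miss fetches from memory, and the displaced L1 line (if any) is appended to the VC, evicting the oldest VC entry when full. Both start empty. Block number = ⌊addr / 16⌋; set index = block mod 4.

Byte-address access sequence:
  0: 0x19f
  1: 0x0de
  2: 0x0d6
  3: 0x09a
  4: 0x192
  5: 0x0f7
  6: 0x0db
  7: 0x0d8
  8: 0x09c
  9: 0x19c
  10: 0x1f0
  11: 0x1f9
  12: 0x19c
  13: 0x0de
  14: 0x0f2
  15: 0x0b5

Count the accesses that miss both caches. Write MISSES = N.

MISSES = 6

0: 0x19f (blk 25, set 1) → MISS  vc=[]
1: 0xde (blk 13, set 1) → MISS  vc=[25]
2: 0xd6 (blk 13, set 1) → L1-HIT  vc=[25]
3: 0x9a (blk 9, set 1) → MISS  vc=[25, 13]
4: 0x192 (blk 25, set 1) → VC-HIT  vc=[9, 13]
5: 0xf7 (blk 15, set 3) → MISS  vc=[9, 13]
6: 0xdb (blk 13, set 1) → VC-HIT  vc=[9, 25]
7: 0xd8 (blk 13, set 1) → L1-HIT  vc=[9, 25]
8: 0x9c (blk 9, set 1) → VC-HIT  vc=[13, 25]
9: 0x19c (blk 25, set 1) → VC-HIT  vc=[13, 9]
10: 0x1f0 (blk 31, set 3) → MISS  vc=[13, 9, 15]
11: 0x1f9 (blk 31, set 3) → L1-HIT  vc=[13, 9, 15]
12: 0x19c (blk 25, set 1) → L1-HIT  vc=[13, 9, 15]
13: 0xde (blk 13, set 1) → VC-HIT  vc=[25, 9, 15]
14: 0xf2 (blk 15, set 3) → VC-HIT  vc=[25, 9, 31]
15: 0xb5 (blk 11, set 3) → MISS  vc=[25, 9, 31, 15]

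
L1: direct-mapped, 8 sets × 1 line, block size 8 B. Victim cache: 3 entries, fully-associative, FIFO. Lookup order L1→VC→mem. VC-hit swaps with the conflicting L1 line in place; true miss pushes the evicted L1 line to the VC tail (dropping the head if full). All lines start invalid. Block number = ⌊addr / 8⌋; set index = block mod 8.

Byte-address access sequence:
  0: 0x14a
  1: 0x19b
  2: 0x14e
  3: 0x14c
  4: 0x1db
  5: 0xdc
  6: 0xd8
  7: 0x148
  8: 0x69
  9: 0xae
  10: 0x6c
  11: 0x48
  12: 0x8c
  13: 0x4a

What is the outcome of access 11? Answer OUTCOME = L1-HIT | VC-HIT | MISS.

OUTCOME = MISS

#0 0x14a→b41/s1 MISS; vc=[]
#1 0x19b→b51/s3 MISS; vc=[]
#2 0x14e→b41/s1 L1-HIT; vc=[]
#3 0x14c→b41/s1 L1-HIT; vc=[]
#4 0x1db→b59/s3 MISS; vc=[51]
#5 0xdc→b27/s3 MISS; vc=[51,59]
#6 0xd8→b27/s3 L1-HIT; vc=[51,59]
#7 0x148→b41/s1 L1-HIT; vc=[51,59]
#8 0x69→b13/s5 MISS; vc=[51,59]
#9 0xae→b21/s5 MISS; vc=[51,59,13]
#10 0x6c→b13/s5 VC-HIT; vc=[51,59,21]
#11 0x48→b9/s1 MISS; vc=[59,21,41]
#12 0x8c→b17/s1 MISS; vc=[21,41,9]
#13 0x4a→b9/s1 VC-HIT; vc=[21,41,17]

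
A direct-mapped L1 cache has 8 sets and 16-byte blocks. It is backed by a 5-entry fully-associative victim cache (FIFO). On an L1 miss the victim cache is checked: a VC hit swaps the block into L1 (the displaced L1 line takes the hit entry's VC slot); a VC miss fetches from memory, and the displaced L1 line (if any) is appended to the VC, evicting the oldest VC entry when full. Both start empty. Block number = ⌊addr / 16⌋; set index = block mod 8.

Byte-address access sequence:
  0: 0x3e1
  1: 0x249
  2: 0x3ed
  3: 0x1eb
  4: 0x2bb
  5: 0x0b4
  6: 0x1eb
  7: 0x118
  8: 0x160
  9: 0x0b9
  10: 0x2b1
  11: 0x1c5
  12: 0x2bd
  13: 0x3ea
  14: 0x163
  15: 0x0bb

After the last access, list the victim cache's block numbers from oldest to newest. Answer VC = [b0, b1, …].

#0 0x3e1→b62/s6 MISS; vc=[]
#1 0x249→b36/s4 MISS; vc=[]
#2 0x3ed→b62/s6 L1-HIT; vc=[]
#3 0x1eb→b30/s6 MISS; vc=[62]
#4 0x2bb→b43/s3 MISS; vc=[62]
#5 0xb4→b11/s3 MISS; vc=[62,43]
#6 0x1eb→b30/s6 L1-HIT; vc=[62,43]
#7 0x118→b17/s1 MISS; vc=[62,43]
#8 0x160→b22/s6 MISS; vc=[62,43,30]
#9 0xb9→b11/s3 L1-HIT; vc=[62,43,30]
#10 0x2b1→b43/s3 VC-HIT; vc=[62,11,30]
#11 0x1c5→b28/s4 MISS; vc=[62,11,30,36]
#12 0x2bd→b43/s3 L1-HIT; vc=[62,11,30,36]
#13 0x3ea→b62/s6 VC-HIT; vc=[22,11,30,36]
#14 0x163→b22/s6 VC-HIT; vc=[62,11,30,36]
#15 0xbb→b11/s3 VC-HIT; vc=[62,43,30,36]

VC = [62, 43, 30, 36]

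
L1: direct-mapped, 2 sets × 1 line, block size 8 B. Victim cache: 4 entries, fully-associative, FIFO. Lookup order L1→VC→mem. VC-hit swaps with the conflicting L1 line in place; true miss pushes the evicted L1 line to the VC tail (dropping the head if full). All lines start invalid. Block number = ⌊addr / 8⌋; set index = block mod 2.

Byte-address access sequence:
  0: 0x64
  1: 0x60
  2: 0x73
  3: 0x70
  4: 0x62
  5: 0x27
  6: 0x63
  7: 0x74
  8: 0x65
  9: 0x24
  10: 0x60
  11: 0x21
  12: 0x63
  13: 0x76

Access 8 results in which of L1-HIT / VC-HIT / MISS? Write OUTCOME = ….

  [0] addr=0x64 blk=12 s=0: MISS | VC []
  [1] addr=0x60 blk=12 s=0: L1-HIT | VC []
  [2] addr=0x73 blk=14 s=0: MISS | VC [12]
  [3] addr=0x70 blk=14 s=0: L1-HIT | VC [12]
  [4] addr=0x62 blk=12 s=0: VC-HIT | VC [14]
  [5] addr=0x27 blk=4 s=0: MISS | VC [14, 12]
  [6] addr=0x63 blk=12 s=0: VC-HIT | VC [14, 4]
  [7] addr=0x74 blk=14 s=0: VC-HIT | VC [12, 4]
  [8] addr=0x65 blk=12 s=0: VC-HIT | VC [14, 4]
  [9] addr=0x24 blk=4 s=0: VC-HIT | VC [14, 12]
  [10] addr=0x60 blk=12 s=0: VC-HIT | VC [14, 4]
  [11] addr=0x21 blk=4 s=0: VC-HIT | VC [14, 12]
  [12] addr=0x63 blk=12 s=0: VC-HIT | VC [14, 4]
  [13] addr=0x76 blk=14 s=0: VC-HIT | VC [12, 4]

OUTCOME = VC-HIT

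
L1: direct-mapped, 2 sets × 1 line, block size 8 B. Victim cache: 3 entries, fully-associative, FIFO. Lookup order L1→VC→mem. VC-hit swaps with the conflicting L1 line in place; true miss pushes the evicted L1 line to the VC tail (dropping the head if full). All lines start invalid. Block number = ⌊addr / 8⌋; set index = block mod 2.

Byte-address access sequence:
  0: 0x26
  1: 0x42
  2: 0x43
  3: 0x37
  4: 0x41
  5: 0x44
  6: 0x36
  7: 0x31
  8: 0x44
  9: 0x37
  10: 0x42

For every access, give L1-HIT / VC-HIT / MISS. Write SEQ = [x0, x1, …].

#0 0x26→b4/s0 MISS; vc=[]
#1 0x42→b8/s0 MISS; vc=[4]
#2 0x43→b8/s0 L1-HIT; vc=[4]
#3 0x37→b6/s0 MISS; vc=[4,8]
#4 0x41→b8/s0 VC-HIT; vc=[4,6]
#5 0x44→b8/s0 L1-HIT; vc=[4,6]
#6 0x36→b6/s0 VC-HIT; vc=[4,8]
#7 0x31→b6/s0 L1-HIT; vc=[4,8]
#8 0x44→b8/s0 VC-HIT; vc=[4,6]
#9 0x37→b6/s0 VC-HIT; vc=[4,8]
#10 0x42→b8/s0 VC-HIT; vc=[4,6]

SEQ = [MISS, MISS, L1-HIT, MISS, VC-HIT, L1-HIT, VC-HIT, L1-HIT, VC-HIT, VC-HIT, VC-HIT]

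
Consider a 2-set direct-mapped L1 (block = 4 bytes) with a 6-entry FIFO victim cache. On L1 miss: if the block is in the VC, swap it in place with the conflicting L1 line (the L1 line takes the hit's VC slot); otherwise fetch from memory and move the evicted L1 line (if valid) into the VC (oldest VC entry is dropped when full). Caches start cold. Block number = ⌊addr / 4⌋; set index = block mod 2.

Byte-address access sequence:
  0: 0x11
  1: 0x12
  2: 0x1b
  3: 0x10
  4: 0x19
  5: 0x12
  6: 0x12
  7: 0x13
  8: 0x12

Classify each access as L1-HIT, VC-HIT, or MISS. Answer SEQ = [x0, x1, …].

  [0] addr=0x11 blk=4 s=0: MISS | VC []
  [1] addr=0x12 blk=4 s=0: L1-HIT | VC []
  [2] addr=0x1b blk=6 s=0: MISS | VC [4]
  [3] addr=0x10 blk=4 s=0: VC-HIT | VC [6]
  [4] addr=0x19 blk=6 s=0: VC-HIT | VC [4]
  [5] addr=0x12 blk=4 s=0: VC-HIT | VC [6]
  [6] addr=0x12 blk=4 s=0: L1-HIT | VC [6]
  [7] addr=0x13 blk=4 s=0: L1-HIT | VC [6]
  [8] addr=0x12 blk=4 s=0: L1-HIT | VC [6]

SEQ = [MISS, L1-HIT, MISS, VC-HIT, VC-HIT, VC-HIT, L1-HIT, L1-HIT, L1-HIT]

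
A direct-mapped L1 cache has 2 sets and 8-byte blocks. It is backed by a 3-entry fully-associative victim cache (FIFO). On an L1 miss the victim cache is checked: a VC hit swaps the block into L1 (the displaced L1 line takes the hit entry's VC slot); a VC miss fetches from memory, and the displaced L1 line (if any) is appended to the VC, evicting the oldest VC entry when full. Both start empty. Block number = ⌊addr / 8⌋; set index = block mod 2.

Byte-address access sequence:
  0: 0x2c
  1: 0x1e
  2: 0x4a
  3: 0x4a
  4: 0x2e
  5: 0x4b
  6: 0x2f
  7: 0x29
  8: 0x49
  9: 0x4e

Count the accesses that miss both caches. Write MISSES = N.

MISSES = 3

#0 0x2c→b5/s1 MISS; vc=[]
#1 0x1e→b3/s1 MISS; vc=[5]
#2 0x4a→b9/s1 MISS; vc=[5,3]
#3 0x4a→b9/s1 L1-HIT; vc=[5,3]
#4 0x2e→b5/s1 VC-HIT; vc=[9,3]
#5 0x4b→b9/s1 VC-HIT; vc=[5,3]
#6 0x2f→b5/s1 VC-HIT; vc=[9,3]
#7 0x29→b5/s1 L1-HIT; vc=[9,3]
#8 0x49→b9/s1 VC-HIT; vc=[5,3]
#9 0x4e→b9/s1 L1-HIT; vc=[5,3]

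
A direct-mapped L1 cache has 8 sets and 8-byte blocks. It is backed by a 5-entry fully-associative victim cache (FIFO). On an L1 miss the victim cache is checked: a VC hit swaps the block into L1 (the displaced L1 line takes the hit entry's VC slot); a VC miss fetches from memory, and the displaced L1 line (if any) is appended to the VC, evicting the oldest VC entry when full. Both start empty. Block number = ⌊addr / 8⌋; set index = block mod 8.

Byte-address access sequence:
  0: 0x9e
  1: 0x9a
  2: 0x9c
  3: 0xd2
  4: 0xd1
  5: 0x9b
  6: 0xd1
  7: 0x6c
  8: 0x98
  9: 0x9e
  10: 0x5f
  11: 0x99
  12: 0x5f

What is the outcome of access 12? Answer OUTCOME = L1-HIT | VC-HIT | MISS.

0: 0x9e (blk 19, set 3) → MISS  vc=[]
1: 0x9a (blk 19, set 3) → L1-HIT  vc=[]
2: 0x9c (blk 19, set 3) → L1-HIT  vc=[]
3: 0xd2 (blk 26, set 2) → MISS  vc=[]
4: 0xd1 (blk 26, set 2) → L1-HIT  vc=[]
5: 0x9b (blk 19, set 3) → L1-HIT  vc=[]
6: 0xd1 (blk 26, set 2) → L1-HIT  vc=[]
7: 0x6c (blk 13, set 5) → MISS  vc=[]
8: 0x98 (blk 19, set 3) → L1-HIT  vc=[]
9: 0x9e (blk 19, set 3) → L1-HIT  vc=[]
10: 0x5f (blk 11, set 3) → MISS  vc=[19]
11: 0x99 (blk 19, set 3) → VC-HIT  vc=[11]
12: 0x5f (blk 11, set 3) → VC-HIT  vc=[19]

OUTCOME = VC-HIT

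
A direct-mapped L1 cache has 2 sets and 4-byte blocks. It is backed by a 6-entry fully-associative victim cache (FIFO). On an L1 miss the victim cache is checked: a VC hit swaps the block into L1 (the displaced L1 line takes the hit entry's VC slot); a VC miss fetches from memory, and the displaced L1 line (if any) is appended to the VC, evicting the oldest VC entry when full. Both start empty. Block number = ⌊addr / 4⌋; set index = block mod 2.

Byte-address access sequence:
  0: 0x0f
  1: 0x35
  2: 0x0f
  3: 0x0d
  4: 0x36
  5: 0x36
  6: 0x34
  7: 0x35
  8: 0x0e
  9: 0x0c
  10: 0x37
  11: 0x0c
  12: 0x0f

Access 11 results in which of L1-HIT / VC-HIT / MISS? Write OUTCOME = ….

OUTCOME = VC-HIT

0: 0xf (blk 3, set 1) → MISS  vc=[]
1: 0x35 (blk 13, set 1) → MISS  vc=[3]
2: 0xf (blk 3, set 1) → VC-HIT  vc=[13]
3: 0xd (blk 3, set 1) → L1-HIT  vc=[13]
4: 0x36 (blk 13, set 1) → VC-HIT  vc=[3]
5: 0x36 (blk 13, set 1) → L1-HIT  vc=[3]
6: 0x34 (blk 13, set 1) → L1-HIT  vc=[3]
7: 0x35 (blk 13, set 1) → L1-HIT  vc=[3]
8: 0xe (blk 3, set 1) → VC-HIT  vc=[13]
9: 0xc (blk 3, set 1) → L1-HIT  vc=[13]
10: 0x37 (blk 13, set 1) → VC-HIT  vc=[3]
11: 0xc (blk 3, set 1) → VC-HIT  vc=[13]
12: 0xf (blk 3, set 1) → L1-HIT  vc=[13]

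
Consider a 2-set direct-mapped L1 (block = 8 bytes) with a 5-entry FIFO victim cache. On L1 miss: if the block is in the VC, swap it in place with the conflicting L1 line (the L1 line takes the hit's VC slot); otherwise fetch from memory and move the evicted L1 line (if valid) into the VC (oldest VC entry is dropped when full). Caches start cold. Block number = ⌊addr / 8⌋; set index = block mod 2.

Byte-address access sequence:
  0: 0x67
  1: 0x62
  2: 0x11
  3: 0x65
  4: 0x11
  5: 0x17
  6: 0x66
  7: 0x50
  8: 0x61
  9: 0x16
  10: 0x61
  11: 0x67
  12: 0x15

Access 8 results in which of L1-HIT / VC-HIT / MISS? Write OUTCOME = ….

#0 0x67→b12/s0 MISS; vc=[]
#1 0x62→b12/s0 L1-HIT; vc=[]
#2 0x11→b2/s0 MISS; vc=[12]
#3 0x65→b12/s0 VC-HIT; vc=[2]
#4 0x11→b2/s0 VC-HIT; vc=[12]
#5 0x17→b2/s0 L1-HIT; vc=[12]
#6 0x66→b12/s0 VC-HIT; vc=[2]
#7 0x50→b10/s0 MISS; vc=[2,12]
#8 0x61→b12/s0 VC-HIT; vc=[2,10]
#9 0x16→b2/s0 VC-HIT; vc=[12,10]
#10 0x61→b12/s0 VC-HIT; vc=[2,10]
#11 0x67→b12/s0 L1-HIT; vc=[2,10]
#12 0x15→b2/s0 VC-HIT; vc=[12,10]

OUTCOME = VC-HIT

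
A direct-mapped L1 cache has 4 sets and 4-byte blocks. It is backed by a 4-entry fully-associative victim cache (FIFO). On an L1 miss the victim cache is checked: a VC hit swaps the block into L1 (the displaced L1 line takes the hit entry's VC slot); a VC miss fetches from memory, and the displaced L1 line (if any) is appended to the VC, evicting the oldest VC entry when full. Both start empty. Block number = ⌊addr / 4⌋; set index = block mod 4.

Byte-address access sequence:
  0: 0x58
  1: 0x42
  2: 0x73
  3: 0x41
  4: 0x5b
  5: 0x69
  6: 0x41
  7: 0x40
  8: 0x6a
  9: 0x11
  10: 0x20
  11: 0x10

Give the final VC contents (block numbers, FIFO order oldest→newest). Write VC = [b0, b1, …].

VC = [28, 22, 16, 8]

0: 0x58 (blk 22, set 2) → MISS  vc=[]
1: 0x42 (blk 16, set 0) → MISS  vc=[]
2: 0x73 (blk 28, set 0) → MISS  vc=[16]
3: 0x41 (blk 16, set 0) → VC-HIT  vc=[28]
4: 0x5b (blk 22, set 2) → L1-HIT  vc=[28]
5: 0x69 (blk 26, set 2) → MISS  vc=[28, 22]
6: 0x41 (blk 16, set 0) → L1-HIT  vc=[28, 22]
7: 0x40 (blk 16, set 0) → L1-HIT  vc=[28, 22]
8: 0x6a (blk 26, set 2) → L1-HIT  vc=[28, 22]
9: 0x11 (blk 4, set 0) → MISS  vc=[28, 22, 16]
10: 0x20 (blk 8, set 0) → MISS  vc=[28, 22, 16, 4]
11: 0x10 (blk 4, set 0) → VC-HIT  vc=[28, 22, 16, 8]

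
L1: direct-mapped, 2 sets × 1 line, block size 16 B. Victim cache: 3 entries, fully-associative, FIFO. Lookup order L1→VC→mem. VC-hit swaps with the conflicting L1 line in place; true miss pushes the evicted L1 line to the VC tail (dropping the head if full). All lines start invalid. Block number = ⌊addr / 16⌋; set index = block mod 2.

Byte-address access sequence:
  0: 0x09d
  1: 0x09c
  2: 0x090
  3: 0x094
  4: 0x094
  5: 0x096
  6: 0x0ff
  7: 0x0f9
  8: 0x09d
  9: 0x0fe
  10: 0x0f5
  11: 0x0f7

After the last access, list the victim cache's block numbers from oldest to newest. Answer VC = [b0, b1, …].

VC = [9]

0: 0x9d (blk 9, set 1) → MISS  vc=[]
1: 0x9c (blk 9, set 1) → L1-HIT  vc=[]
2: 0x90 (blk 9, set 1) → L1-HIT  vc=[]
3: 0x94 (blk 9, set 1) → L1-HIT  vc=[]
4: 0x94 (blk 9, set 1) → L1-HIT  vc=[]
5: 0x96 (blk 9, set 1) → L1-HIT  vc=[]
6: 0xff (blk 15, set 1) → MISS  vc=[9]
7: 0xf9 (blk 15, set 1) → L1-HIT  vc=[9]
8: 0x9d (blk 9, set 1) → VC-HIT  vc=[15]
9: 0xfe (blk 15, set 1) → VC-HIT  vc=[9]
10: 0xf5 (blk 15, set 1) → L1-HIT  vc=[9]
11: 0xf7 (blk 15, set 1) → L1-HIT  vc=[9]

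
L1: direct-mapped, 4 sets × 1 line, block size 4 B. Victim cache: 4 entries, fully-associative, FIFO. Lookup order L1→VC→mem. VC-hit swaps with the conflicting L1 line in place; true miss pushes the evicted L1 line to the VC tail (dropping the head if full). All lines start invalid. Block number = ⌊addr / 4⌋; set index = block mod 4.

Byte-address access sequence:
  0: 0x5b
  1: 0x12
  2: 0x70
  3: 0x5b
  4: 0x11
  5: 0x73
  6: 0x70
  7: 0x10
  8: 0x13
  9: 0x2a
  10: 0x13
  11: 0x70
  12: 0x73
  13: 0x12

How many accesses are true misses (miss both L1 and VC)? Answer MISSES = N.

#0 0x5b→b22/s2 MISS; vc=[]
#1 0x12→b4/s0 MISS; vc=[]
#2 0x70→b28/s0 MISS; vc=[4]
#3 0x5b→b22/s2 L1-HIT; vc=[4]
#4 0x11→b4/s0 VC-HIT; vc=[28]
#5 0x73→b28/s0 VC-HIT; vc=[4]
#6 0x70→b28/s0 L1-HIT; vc=[4]
#7 0x10→b4/s0 VC-HIT; vc=[28]
#8 0x13→b4/s0 L1-HIT; vc=[28]
#9 0x2a→b10/s2 MISS; vc=[28,22]
#10 0x13→b4/s0 L1-HIT; vc=[28,22]
#11 0x70→b28/s0 VC-HIT; vc=[4,22]
#12 0x73→b28/s0 L1-HIT; vc=[4,22]
#13 0x12→b4/s0 VC-HIT; vc=[28,22]

MISSES = 4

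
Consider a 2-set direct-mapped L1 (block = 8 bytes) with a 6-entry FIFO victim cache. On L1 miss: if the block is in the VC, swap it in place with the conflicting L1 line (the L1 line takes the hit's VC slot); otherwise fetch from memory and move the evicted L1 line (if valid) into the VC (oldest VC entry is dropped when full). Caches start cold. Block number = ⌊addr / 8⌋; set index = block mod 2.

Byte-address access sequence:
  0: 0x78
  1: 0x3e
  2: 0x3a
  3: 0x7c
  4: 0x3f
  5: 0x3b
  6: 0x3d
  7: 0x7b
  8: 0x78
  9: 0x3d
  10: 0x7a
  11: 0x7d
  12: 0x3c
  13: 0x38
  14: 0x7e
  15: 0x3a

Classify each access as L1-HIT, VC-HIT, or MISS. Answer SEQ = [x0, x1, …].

SEQ = [MISS, MISS, L1-HIT, VC-HIT, VC-HIT, L1-HIT, L1-HIT, VC-HIT, L1-HIT, VC-HIT, VC-HIT, L1-HIT, VC-HIT, L1-HIT, VC-HIT, VC-HIT]

0: 0x78 (blk 15, set 1) → MISS  vc=[]
1: 0x3e (blk 7, set 1) → MISS  vc=[15]
2: 0x3a (blk 7, set 1) → L1-HIT  vc=[15]
3: 0x7c (blk 15, set 1) → VC-HIT  vc=[7]
4: 0x3f (blk 7, set 1) → VC-HIT  vc=[15]
5: 0x3b (blk 7, set 1) → L1-HIT  vc=[15]
6: 0x3d (blk 7, set 1) → L1-HIT  vc=[15]
7: 0x7b (blk 15, set 1) → VC-HIT  vc=[7]
8: 0x78 (blk 15, set 1) → L1-HIT  vc=[7]
9: 0x3d (blk 7, set 1) → VC-HIT  vc=[15]
10: 0x7a (blk 15, set 1) → VC-HIT  vc=[7]
11: 0x7d (blk 15, set 1) → L1-HIT  vc=[7]
12: 0x3c (blk 7, set 1) → VC-HIT  vc=[15]
13: 0x38 (blk 7, set 1) → L1-HIT  vc=[15]
14: 0x7e (blk 15, set 1) → VC-HIT  vc=[7]
15: 0x3a (blk 7, set 1) → VC-HIT  vc=[15]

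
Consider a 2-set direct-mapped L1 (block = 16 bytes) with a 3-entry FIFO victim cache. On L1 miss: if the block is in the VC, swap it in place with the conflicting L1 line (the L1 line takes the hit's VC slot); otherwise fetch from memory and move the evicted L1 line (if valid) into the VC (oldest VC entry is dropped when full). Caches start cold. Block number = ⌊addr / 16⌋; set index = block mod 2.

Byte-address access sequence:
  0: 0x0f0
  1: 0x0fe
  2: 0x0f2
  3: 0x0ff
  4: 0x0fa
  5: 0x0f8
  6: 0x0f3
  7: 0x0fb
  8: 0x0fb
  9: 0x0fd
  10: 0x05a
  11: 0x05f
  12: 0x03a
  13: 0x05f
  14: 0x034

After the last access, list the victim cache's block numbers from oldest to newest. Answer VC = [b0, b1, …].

#0 0xf0→b15/s1 MISS; vc=[]
#1 0xfe→b15/s1 L1-HIT; vc=[]
#2 0xf2→b15/s1 L1-HIT; vc=[]
#3 0xff→b15/s1 L1-HIT; vc=[]
#4 0xfa→b15/s1 L1-HIT; vc=[]
#5 0xf8→b15/s1 L1-HIT; vc=[]
#6 0xf3→b15/s1 L1-HIT; vc=[]
#7 0xfb→b15/s1 L1-HIT; vc=[]
#8 0xfb→b15/s1 L1-HIT; vc=[]
#9 0xfd→b15/s1 L1-HIT; vc=[]
#10 0x5a→b5/s1 MISS; vc=[15]
#11 0x5f→b5/s1 L1-HIT; vc=[15]
#12 0x3a→b3/s1 MISS; vc=[15,5]
#13 0x5f→b5/s1 VC-HIT; vc=[15,3]
#14 0x34→b3/s1 VC-HIT; vc=[15,5]

VC = [15, 5]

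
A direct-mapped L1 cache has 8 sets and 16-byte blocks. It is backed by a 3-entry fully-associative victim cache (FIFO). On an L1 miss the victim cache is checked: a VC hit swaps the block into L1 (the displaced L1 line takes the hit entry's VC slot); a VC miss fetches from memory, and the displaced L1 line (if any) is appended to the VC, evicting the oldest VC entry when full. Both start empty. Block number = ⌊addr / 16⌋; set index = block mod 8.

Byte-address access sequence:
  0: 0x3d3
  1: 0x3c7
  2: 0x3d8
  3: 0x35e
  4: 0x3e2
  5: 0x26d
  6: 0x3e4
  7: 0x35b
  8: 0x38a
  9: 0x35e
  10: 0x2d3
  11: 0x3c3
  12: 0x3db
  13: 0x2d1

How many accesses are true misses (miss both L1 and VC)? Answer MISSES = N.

#0 0x3d3→b61/s5 MISS; vc=[]
#1 0x3c7→b60/s4 MISS; vc=[]
#2 0x3d8→b61/s5 L1-HIT; vc=[]
#3 0x35e→b53/s5 MISS; vc=[61]
#4 0x3e2→b62/s6 MISS; vc=[61]
#5 0x26d→b38/s6 MISS; vc=[61,62]
#6 0x3e4→b62/s6 VC-HIT; vc=[61,38]
#7 0x35b→b53/s5 L1-HIT; vc=[61,38]
#8 0x38a→b56/s0 MISS; vc=[61,38]
#9 0x35e→b53/s5 L1-HIT; vc=[61,38]
#10 0x2d3→b45/s5 MISS; vc=[61,38,53]
#11 0x3c3→b60/s4 L1-HIT; vc=[61,38,53]
#12 0x3db→b61/s5 VC-HIT; vc=[45,38,53]
#13 0x2d1→b45/s5 VC-HIT; vc=[61,38,53]

MISSES = 7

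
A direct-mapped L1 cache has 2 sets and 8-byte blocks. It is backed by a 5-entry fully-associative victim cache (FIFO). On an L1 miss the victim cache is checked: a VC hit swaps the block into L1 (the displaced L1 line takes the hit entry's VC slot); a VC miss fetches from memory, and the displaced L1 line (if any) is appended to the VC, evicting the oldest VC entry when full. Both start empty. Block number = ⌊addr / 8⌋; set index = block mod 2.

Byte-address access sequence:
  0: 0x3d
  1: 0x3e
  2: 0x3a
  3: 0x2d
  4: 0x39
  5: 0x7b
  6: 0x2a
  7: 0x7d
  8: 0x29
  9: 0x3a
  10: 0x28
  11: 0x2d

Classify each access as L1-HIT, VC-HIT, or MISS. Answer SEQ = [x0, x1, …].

SEQ = [MISS, L1-HIT, L1-HIT, MISS, VC-HIT, MISS, VC-HIT, VC-HIT, VC-HIT, VC-HIT, VC-HIT, L1-HIT]

  [0] addr=0x3d blk=7 s=1: MISS | VC []
  [1] addr=0x3e blk=7 s=1: L1-HIT | VC []
  [2] addr=0x3a blk=7 s=1: L1-HIT | VC []
  [3] addr=0x2d blk=5 s=1: MISS | VC [7]
  [4] addr=0x39 blk=7 s=1: VC-HIT | VC [5]
  [5] addr=0x7b blk=15 s=1: MISS | VC [5, 7]
  [6] addr=0x2a blk=5 s=1: VC-HIT | VC [15, 7]
  [7] addr=0x7d blk=15 s=1: VC-HIT | VC [5, 7]
  [8] addr=0x29 blk=5 s=1: VC-HIT | VC [15, 7]
  [9] addr=0x3a blk=7 s=1: VC-HIT | VC [15, 5]
  [10] addr=0x28 blk=5 s=1: VC-HIT | VC [15, 7]
  [11] addr=0x2d blk=5 s=1: L1-HIT | VC [15, 7]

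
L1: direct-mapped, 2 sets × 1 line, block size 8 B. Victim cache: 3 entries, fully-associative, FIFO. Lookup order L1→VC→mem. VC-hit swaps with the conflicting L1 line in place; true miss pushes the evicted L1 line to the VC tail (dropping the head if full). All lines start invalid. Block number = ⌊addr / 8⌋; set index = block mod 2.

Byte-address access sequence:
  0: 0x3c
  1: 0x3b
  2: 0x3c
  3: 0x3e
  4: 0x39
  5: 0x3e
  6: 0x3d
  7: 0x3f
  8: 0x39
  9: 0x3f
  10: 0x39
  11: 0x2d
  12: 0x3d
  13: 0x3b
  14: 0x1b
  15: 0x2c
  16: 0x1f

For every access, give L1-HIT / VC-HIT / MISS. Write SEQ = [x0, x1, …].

SEQ = [MISS, L1-HIT, L1-HIT, L1-HIT, L1-HIT, L1-HIT, L1-HIT, L1-HIT, L1-HIT, L1-HIT, L1-HIT, MISS, VC-HIT, L1-HIT, MISS, VC-HIT, VC-HIT]

#0 0x3c→b7/s1 MISS; vc=[]
#1 0x3b→b7/s1 L1-HIT; vc=[]
#2 0x3c→b7/s1 L1-HIT; vc=[]
#3 0x3e→b7/s1 L1-HIT; vc=[]
#4 0x39→b7/s1 L1-HIT; vc=[]
#5 0x3e→b7/s1 L1-HIT; vc=[]
#6 0x3d→b7/s1 L1-HIT; vc=[]
#7 0x3f→b7/s1 L1-HIT; vc=[]
#8 0x39→b7/s1 L1-HIT; vc=[]
#9 0x3f→b7/s1 L1-HIT; vc=[]
#10 0x39→b7/s1 L1-HIT; vc=[]
#11 0x2d→b5/s1 MISS; vc=[7]
#12 0x3d→b7/s1 VC-HIT; vc=[5]
#13 0x3b→b7/s1 L1-HIT; vc=[5]
#14 0x1b→b3/s1 MISS; vc=[5,7]
#15 0x2c→b5/s1 VC-HIT; vc=[3,7]
#16 0x1f→b3/s1 VC-HIT; vc=[5,7]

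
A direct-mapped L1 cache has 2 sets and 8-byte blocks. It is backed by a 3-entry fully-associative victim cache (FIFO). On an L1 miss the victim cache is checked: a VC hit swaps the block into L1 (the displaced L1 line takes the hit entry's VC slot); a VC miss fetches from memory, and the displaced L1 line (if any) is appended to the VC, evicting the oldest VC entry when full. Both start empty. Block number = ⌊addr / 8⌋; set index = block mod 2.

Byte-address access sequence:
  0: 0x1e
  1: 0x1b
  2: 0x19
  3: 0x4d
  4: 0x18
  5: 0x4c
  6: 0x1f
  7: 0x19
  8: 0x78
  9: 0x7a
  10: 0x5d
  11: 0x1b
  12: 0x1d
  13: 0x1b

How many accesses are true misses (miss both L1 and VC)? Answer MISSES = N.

MISSES = 4

  [0] addr=0x1e blk=3 s=1: MISS | VC []
  [1] addr=0x1b blk=3 s=1: L1-HIT | VC []
  [2] addr=0x19 blk=3 s=1: L1-HIT | VC []
  [3] addr=0x4d blk=9 s=1: MISS | VC [3]
  [4] addr=0x18 blk=3 s=1: VC-HIT | VC [9]
  [5] addr=0x4c blk=9 s=1: VC-HIT | VC [3]
  [6] addr=0x1f blk=3 s=1: VC-HIT | VC [9]
  [7] addr=0x19 blk=3 s=1: L1-HIT | VC [9]
  [8] addr=0x78 blk=15 s=1: MISS | VC [9, 3]
  [9] addr=0x7a blk=15 s=1: L1-HIT | VC [9, 3]
  [10] addr=0x5d blk=11 s=1: MISS | VC [9, 3, 15]
  [11] addr=0x1b blk=3 s=1: VC-HIT | VC [9, 11, 15]
  [12] addr=0x1d blk=3 s=1: L1-HIT | VC [9, 11, 15]
  [13] addr=0x1b blk=3 s=1: L1-HIT | VC [9, 11, 15]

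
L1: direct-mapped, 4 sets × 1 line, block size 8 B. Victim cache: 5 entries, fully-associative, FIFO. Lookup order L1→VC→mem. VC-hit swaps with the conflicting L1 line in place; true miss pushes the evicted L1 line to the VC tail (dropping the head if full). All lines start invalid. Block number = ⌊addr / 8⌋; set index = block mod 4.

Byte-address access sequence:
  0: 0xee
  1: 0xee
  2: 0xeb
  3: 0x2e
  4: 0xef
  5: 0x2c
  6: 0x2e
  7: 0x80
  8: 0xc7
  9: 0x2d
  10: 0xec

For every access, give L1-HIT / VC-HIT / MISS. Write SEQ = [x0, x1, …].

SEQ = [MISS, L1-HIT, L1-HIT, MISS, VC-HIT, VC-HIT, L1-HIT, MISS, MISS, L1-HIT, VC-HIT]

0: 0xee (blk 29, set 1) → MISS  vc=[]
1: 0xee (blk 29, set 1) → L1-HIT  vc=[]
2: 0xeb (blk 29, set 1) → L1-HIT  vc=[]
3: 0x2e (blk 5, set 1) → MISS  vc=[29]
4: 0xef (blk 29, set 1) → VC-HIT  vc=[5]
5: 0x2c (blk 5, set 1) → VC-HIT  vc=[29]
6: 0x2e (blk 5, set 1) → L1-HIT  vc=[29]
7: 0x80 (blk 16, set 0) → MISS  vc=[29]
8: 0xc7 (blk 24, set 0) → MISS  vc=[29, 16]
9: 0x2d (blk 5, set 1) → L1-HIT  vc=[29, 16]
10: 0xec (blk 29, set 1) → VC-HIT  vc=[5, 16]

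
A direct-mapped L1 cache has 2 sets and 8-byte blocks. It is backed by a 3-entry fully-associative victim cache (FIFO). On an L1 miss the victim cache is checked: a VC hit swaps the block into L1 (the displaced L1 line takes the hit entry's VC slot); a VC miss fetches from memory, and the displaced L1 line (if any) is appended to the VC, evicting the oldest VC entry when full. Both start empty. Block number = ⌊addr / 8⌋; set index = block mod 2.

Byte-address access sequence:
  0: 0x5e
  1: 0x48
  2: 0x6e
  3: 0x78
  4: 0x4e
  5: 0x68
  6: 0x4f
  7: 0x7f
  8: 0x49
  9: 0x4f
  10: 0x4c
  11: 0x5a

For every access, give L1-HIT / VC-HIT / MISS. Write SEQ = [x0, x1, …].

#0 0x5e→b11/s1 MISS; vc=[]
#1 0x48→b9/s1 MISS; vc=[11]
#2 0x6e→b13/s1 MISS; vc=[11,9]
#3 0x78→b15/s1 MISS; vc=[11,9,13]
#4 0x4e→b9/s1 VC-HIT; vc=[11,15,13]
#5 0x68→b13/s1 VC-HIT; vc=[11,15,9]
#6 0x4f→b9/s1 VC-HIT; vc=[11,15,13]
#7 0x7f→b15/s1 VC-HIT; vc=[11,9,13]
#8 0x49→b9/s1 VC-HIT; vc=[11,15,13]
#9 0x4f→b9/s1 L1-HIT; vc=[11,15,13]
#10 0x4c→b9/s1 L1-HIT; vc=[11,15,13]
#11 0x5a→b11/s1 VC-HIT; vc=[9,15,13]

SEQ = [MISS, MISS, MISS, MISS, VC-HIT, VC-HIT, VC-HIT, VC-HIT, VC-HIT, L1-HIT, L1-HIT, VC-HIT]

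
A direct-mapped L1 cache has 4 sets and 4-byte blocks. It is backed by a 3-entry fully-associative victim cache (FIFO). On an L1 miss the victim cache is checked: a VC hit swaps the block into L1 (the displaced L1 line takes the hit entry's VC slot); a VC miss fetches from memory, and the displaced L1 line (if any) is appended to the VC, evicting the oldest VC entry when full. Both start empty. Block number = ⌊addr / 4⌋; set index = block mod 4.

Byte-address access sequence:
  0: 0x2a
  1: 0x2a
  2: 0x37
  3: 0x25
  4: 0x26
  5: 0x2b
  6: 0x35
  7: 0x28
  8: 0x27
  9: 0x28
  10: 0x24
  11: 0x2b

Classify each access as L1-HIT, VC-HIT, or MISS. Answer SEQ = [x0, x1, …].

#0 0x2a→b10/s2 MISS; vc=[]
#1 0x2a→b10/s2 L1-HIT; vc=[]
#2 0x37→b13/s1 MISS; vc=[]
#3 0x25→b9/s1 MISS; vc=[13]
#4 0x26→b9/s1 L1-HIT; vc=[13]
#5 0x2b→b10/s2 L1-HIT; vc=[13]
#6 0x35→b13/s1 VC-HIT; vc=[9]
#7 0x28→b10/s2 L1-HIT; vc=[9]
#8 0x27→b9/s1 VC-HIT; vc=[13]
#9 0x28→b10/s2 L1-HIT; vc=[13]
#10 0x24→b9/s1 L1-HIT; vc=[13]
#11 0x2b→b10/s2 L1-HIT; vc=[13]

SEQ = [MISS, L1-HIT, MISS, MISS, L1-HIT, L1-HIT, VC-HIT, L1-HIT, VC-HIT, L1-HIT, L1-HIT, L1-HIT]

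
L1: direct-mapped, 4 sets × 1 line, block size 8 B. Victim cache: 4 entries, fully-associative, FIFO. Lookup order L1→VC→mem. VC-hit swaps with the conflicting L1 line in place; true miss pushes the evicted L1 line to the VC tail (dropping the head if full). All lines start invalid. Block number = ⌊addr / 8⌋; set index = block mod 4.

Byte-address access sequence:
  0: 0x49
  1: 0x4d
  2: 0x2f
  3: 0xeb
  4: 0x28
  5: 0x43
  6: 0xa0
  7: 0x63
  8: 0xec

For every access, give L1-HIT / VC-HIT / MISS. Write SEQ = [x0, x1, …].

SEQ = [MISS, L1-HIT, MISS, MISS, VC-HIT, MISS, MISS, MISS, VC-HIT]

#0 0x49→b9/s1 MISS; vc=[]
#1 0x4d→b9/s1 L1-HIT; vc=[]
#2 0x2f→b5/s1 MISS; vc=[9]
#3 0xeb→b29/s1 MISS; vc=[9,5]
#4 0x28→b5/s1 VC-HIT; vc=[9,29]
#5 0x43→b8/s0 MISS; vc=[9,29]
#6 0xa0→b20/s0 MISS; vc=[9,29,8]
#7 0x63→b12/s0 MISS; vc=[9,29,8,20]
#8 0xec→b29/s1 VC-HIT; vc=[9,5,8,20]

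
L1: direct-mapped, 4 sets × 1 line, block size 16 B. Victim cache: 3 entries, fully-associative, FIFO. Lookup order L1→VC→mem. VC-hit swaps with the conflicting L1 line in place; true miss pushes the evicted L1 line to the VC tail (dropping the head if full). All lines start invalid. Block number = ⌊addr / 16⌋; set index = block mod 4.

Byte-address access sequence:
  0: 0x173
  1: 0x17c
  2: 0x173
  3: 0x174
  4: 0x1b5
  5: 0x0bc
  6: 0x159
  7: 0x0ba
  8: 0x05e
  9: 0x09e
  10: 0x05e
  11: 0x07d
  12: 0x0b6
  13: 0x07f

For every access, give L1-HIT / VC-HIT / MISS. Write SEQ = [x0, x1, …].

SEQ = [MISS, L1-HIT, L1-HIT, L1-HIT, MISS, MISS, MISS, L1-HIT, MISS, MISS, VC-HIT, MISS, VC-HIT, VC-HIT]

  [0] addr=0x173 blk=23 s=3: MISS | VC []
  [1] addr=0x17c blk=23 s=3: L1-HIT | VC []
  [2] addr=0x173 blk=23 s=3: L1-HIT | VC []
  [3] addr=0x174 blk=23 s=3: L1-HIT | VC []
  [4] addr=0x1b5 blk=27 s=3: MISS | VC [23]
  [5] addr=0xbc blk=11 s=3: MISS | VC [23, 27]
  [6] addr=0x159 blk=21 s=1: MISS | VC [23, 27]
  [7] addr=0xba blk=11 s=3: L1-HIT | VC [23, 27]
  [8] addr=0x5e blk=5 s=1: MISS | VC [23, 27, 21]
  [9] addr=0x9e blk=9 s=1: MISS | VC [27, 21, 5]
  [10] addr=0x5e blk=5 s=1: VC-HIT | VC [27, 21, 9]
  [11] addr=0x7d blk=7 s=3: MISS | VC [21, 9, 11]
  [12] addr=0xb6 blk=11 s=3: VC-HIT | VC [21, 9, 7]
  [13] addr=0x7f blk=7 s=3: VC-HIT | VC [21, 9, 11]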